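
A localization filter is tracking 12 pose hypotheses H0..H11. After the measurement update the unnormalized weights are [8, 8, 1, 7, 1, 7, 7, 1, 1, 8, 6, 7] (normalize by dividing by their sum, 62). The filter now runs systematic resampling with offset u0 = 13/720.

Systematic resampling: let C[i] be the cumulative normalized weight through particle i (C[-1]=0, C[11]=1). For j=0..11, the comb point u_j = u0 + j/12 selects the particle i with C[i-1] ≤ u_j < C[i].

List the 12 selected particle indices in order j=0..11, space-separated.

C = [4/31, 8/31, 17/62, 12/31, 25/62, 16/31, 39/62, 20/31, 41/62, 49/62, 55/62, 1]
j=0: u_0=13/720 ∈ [0, 4/31) → index 0
j=1: u_1=73/720 ∈ [0, 4/31) → index 0
j=2: u_2=133/720 ∈ [4/31, 8/31) → index 1
j=3: u_3=193/720 ∈ [8/31, 17/62) → index 2
j=4: u_4=253/720 ∈ [17/62, 12/31) → index 3
j=5: u_5=313/720 ∈ [25/62, 16/31) → index 5
j=6: u_6=373/720 ∈ [16/31, 39/62) → index 6
j=7: u_7=433/720 ∈ [16/31, 39/62) → index 6
j=8: u_8=493/720 ∈ [41/62, 49/62) → index 9
j=9: u_9=553/720 ∈ [41/62, 49/62) → index 9
j=10: u_10=613/720 ∈ [49/62, 55/62) → index 10
j=11: u_11=673/720 ∈ [55/62, 1) → index 11

0 0 1 2 3 5 6 6 9 9 10 11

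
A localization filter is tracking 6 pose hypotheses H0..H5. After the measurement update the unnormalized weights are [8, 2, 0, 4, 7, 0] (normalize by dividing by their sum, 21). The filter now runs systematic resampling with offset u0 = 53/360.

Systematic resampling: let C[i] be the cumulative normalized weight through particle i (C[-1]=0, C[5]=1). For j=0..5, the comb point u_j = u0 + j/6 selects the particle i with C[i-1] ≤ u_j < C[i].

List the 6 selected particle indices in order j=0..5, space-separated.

0 0 3 3 4 4

C = [8/21, 10/21, 10/21, 2/3, 1, 1]
j=0: u_0=53/360 ∈ [0, 8/21) → index 0
j=1: u_1=113/360 ∈ [0, 8/21) → index 0
j=2: u_2=173/360 ∈ [10/21, 2/3) → index 3
j=3: u_3=233/360 ∈ [10/21, 2/3) → index 3
j=4: u_4=293/360 ∈ [2/3, 1) → index 4
j=5: u_5=353/360 ∈ [2/3, 1) → index 4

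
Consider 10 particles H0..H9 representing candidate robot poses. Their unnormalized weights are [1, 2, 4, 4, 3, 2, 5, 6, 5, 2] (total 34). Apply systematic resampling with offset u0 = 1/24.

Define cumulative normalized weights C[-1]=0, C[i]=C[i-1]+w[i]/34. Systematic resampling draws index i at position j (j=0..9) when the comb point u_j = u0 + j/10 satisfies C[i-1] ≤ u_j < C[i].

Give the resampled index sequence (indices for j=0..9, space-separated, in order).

1 2 3 4 5 6 7 7 8 9

C = [1/34, 3/34, 7/34, 11/34, 7/17, 8/17, 21/34, 27/34, 16/17, 1]
j=0: u_0=1/24 ∈ [1/34, 3/34) → index 1
j=1: u_1=17/120 ∈ [3/34, 7/34) → index 2
j=2: u_2=29/120 ∈ [7/34, 11/34) → index 3
j=3: u_3=41/120 ∈ [11/34, 7/17) → index 4
j=4: u_4=53/120 ∈ [7/17, 8/17) → index 5
j=5: u_5=13/24 ∈ [8/17, 21/34) → index 6
j=6: u_6=77/120 ∈ [21/34, 27/34) → index 7
j=7: u_7=89/120 ∈ [21/34, 27/34) → index 7
j=8: u_8=101/120 ∈ [27/34, 16/17) → index 8
j=9: u_9=113/120 ∈ [16/17, 1) → index 9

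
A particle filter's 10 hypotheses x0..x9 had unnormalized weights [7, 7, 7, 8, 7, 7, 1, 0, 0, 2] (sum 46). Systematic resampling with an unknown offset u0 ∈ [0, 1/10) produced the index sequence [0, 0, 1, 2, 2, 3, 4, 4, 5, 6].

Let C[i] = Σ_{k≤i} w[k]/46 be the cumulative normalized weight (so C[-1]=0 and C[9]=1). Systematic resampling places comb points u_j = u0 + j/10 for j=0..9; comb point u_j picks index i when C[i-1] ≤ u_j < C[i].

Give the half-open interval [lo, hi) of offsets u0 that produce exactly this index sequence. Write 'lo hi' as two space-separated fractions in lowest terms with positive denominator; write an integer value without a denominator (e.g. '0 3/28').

4/115 6/115

C = [7/46, 7/23, 21/46, 29/46, 18/23, 43/46, 22/23, 22/23, 22/23, 1]
j=0 picked index 0: u0 ∈ [0, 7/46)
j=1 picked index 0: u0 ∈ [-1/10, 6/115)
j=2 picked index 1: u0 ∈ [-11/230, 12/115)
j=3 picked index 2: u0 ∈ [1/230, 18/115)
j=4 picked index 2: u0 ∈ [-11/115, 13/230)
j=5 picked index 3: u0 ∈ [-1/23, 3/23)
j=6 picked index 4: u0 ∈ [7/230, 21/115)
j=7 picked index 4: u0 ∈ [-8/115, 19/230)
j=8 picked index 5: u0 ∈ [-2/115, 31/230)
j=9 picked index 6: u0 ∈ [4/115, 13/230)
intersection: [4/115, 6/115)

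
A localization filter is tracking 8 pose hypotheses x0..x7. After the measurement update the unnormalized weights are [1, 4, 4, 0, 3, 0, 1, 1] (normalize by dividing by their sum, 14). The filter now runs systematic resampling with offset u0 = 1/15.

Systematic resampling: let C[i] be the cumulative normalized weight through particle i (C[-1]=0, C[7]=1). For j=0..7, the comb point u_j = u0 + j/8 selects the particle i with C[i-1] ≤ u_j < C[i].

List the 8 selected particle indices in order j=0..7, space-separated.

0 1 1 2 2 4 4 7

C = [1/14, 5/14, 9/14, 9/14, 6/7, 6/7, 13/14, 1]
j=0: u_0=1/15 ∈ [0, 1/14) → index 0
j=1: u_1=23/120 ∈ [1/14, 5/14) → index 1
j=2: u_2=19/60 ∈ [1/14, 5/14) → index 1
j=3: u_3=53/120 ∈ [5/14, 9/14) → index 2
j=4: u_4=17/30 ∈ [5/14, 9/14) → index 2
j=5: u_5=83/120 ∈ [9/14, 6/7) → index 4
j=6: u_6=49/60 ∈ [9/14, 6/7) → index 4
j=7: u_7=113/120 ∈ [13/14, 1) → index 7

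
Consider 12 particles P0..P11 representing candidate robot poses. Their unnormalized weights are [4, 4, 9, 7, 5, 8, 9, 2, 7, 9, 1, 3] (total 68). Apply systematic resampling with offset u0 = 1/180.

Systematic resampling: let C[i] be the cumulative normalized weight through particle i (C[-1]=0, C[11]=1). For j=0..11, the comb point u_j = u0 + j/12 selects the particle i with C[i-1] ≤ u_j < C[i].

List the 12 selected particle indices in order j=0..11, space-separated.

C = [1/17, 2/17, 1/4, 6/17, 29/68, 37/68, 23/34, 12/17, 55/68, 16/17, 65/68, 1]
j=0: u_0=1/180 ∈ [0, 1/17) → index 0
j=1: u_1=4/45 ∈ [1/17, 2/17) → index 1
j=2: u_2=31/180 ∈ [2/17, 1/4) → index 2
j=3: u_3=23/90 ∈ [1/4, 6/17) → index 3
j=4: u_4=61/180 ∈ [1/4, 6/17) → index 3
j=5: u_5=19/45 ∈ [6/17, 29/68) → index 4
j=6: u_6=91/180 ∈ [29/68, 37/68) → index 5
j=7: u_7=53/90 ∈ [37/68, 23/34) → index 6
j=8: u_8=121/180 ∈ [37/68, 23/34) → index 6
j=9: u_9=34/45 ∈ [12/17, 55/68) → index 8
j=10: u_10=151/180 ∈ [55/68, 16/17) → index 9
j=11: u_11=83/90 ∈ [55/68, 16/17) → index 9

0 1 2 3 3 4 5 6 6 8 9 9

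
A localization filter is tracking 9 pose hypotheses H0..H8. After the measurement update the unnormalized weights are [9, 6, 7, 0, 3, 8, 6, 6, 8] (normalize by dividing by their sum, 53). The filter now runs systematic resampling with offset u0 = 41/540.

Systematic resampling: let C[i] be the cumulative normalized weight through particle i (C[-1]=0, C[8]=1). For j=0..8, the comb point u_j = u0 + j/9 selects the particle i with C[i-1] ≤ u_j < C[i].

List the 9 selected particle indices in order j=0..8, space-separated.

0 1 2 2 5 6 7 8 8

C = [9/53, 15/53, 22/53, 22/53, 25/53, 33/53, 39/53, 45/53, 1]
j=0: u_0=41/540 ∈ [0, 9/53) → index 0
j=1: u_1=101/540 ∈ [9/53, 15/53) → index 1
j=2: u_2=161/540 ∈ [15/53, 22/53) → index 2
j=3: u_3=221/540 ∈ [15/53, 22/53) → index 2
j=4: u_4=281/540 ∈ [25/53, 33/53) → index 5
j=5: u_5=341/540 ∈ [33/53, 39/53) → index 6
j=6: u_6=401/540 ∈ [39/53, 45/53) → index 7
j=7: u_7=461/540 ∈ [45/53, 1) → index 8
j=8: u_8=521/540 ∈ [45/53, 1) → index 8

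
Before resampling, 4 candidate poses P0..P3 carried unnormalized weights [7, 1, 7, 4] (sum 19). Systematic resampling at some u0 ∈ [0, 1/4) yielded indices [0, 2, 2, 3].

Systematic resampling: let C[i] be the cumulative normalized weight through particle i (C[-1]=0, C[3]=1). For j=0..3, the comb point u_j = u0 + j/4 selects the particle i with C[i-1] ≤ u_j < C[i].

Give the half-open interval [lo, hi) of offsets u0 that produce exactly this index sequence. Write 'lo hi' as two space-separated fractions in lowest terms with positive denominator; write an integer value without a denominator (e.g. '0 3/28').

13/76 1/4

C = [7/19, 8/19, 15/19, 1]
j=0 picked index 0: u0 ∈ [0, 7/19)
j=1 picked index 2: u0 ∈ [13/76, 41/76)
j=2 picked index 2: u0 ∈ [-3/38, 11/38)
j=3 picked index 3: u0 ∈ [3/76, 1/4)
intersection: [13/76, 1/4)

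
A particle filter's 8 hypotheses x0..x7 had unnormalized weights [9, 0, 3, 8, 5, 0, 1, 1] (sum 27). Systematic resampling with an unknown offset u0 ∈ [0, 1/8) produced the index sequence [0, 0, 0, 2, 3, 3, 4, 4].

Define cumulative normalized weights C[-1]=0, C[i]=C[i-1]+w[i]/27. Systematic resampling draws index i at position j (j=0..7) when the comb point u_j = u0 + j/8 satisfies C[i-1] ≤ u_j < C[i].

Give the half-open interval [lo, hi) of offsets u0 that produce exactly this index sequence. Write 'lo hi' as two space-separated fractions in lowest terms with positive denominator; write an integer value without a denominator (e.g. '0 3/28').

C = [1/3, 1/3, 4/9, 20/27, 25/27, 25/27, 26/27, 1]
j=0 picked index 0: u0 ∈ [0, 1/3)
j=1 picked index 0: u0 ∈ [-1/8, 5/24)
j=2 picked index 0: u0 ∈ [-1/4, 1/12)
j=3 picked index 2: u0 ∈ [-1/24, 5/72)
j=4 picked index 3: u0 ∈ [-1/18, 13/54)
j=5 picked index 3: u0 ∈ [-13/72, 25/216)
j=6 picked index 4: u0 ∈ [-1/108, 19/108)
j=7 picked index 4: u0 ∈ [-29/216, 11/216)
intersection: [0, 11/216)

0 11/216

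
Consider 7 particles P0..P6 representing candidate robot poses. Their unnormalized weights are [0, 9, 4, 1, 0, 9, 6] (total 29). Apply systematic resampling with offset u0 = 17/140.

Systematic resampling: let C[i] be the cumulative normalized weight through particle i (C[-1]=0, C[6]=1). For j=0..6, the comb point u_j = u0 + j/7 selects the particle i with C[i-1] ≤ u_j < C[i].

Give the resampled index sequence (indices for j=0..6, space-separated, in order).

1 1 2 5 5 6 6

C = [0, 9/29, 13/29, 14/29, 14/29, 23/29, 1]
j=0: u_0=17/140 ∈ [0, 9/29) → index 1
j=1: u_1=37/140 ∈ [0, 9/29) → index 1
j=2: u_2=57/140 ∈ [9/29, 13/29) → index 2
j=3: u_3=11/20 ∈ [14/29, 23/29) → index 5
j=4: u_4=97/140 ∈ [14/29, 23/29) → index 5
j=5: u_5=117/140 ∈ [23/29, 1) → index 6
j=6: u_6=137/140 ∈ [23/29, 1) → index 6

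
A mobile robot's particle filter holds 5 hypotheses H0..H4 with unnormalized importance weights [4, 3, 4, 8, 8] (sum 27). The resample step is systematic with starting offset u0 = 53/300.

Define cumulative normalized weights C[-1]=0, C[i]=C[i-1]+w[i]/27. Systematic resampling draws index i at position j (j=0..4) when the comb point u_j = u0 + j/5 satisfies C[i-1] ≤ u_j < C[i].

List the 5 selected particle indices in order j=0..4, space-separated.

C = [4/27, 7/27, 11/27, 19/27, 1]
j=0: u_0=53/300 ∈ [4/27, 7/27) → index 1
j=1: u_1=113/300 ∈ [7/27, 11/27) → index 2
j=2: u_2=173/300 ∈ [11/27, 19/27) → index 3
j=3: u_3=233/300 ∈ [19/27, 1) → index 4
j=4: u_4=293/300 ∈ [19/27, 1) → index 4

1 2 3 4 4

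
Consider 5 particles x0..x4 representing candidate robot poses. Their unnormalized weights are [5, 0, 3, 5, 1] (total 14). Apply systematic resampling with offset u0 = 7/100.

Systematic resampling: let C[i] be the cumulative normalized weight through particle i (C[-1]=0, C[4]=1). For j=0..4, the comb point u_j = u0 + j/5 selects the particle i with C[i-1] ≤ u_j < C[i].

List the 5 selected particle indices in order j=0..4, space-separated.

C = [5/14, 5/14, 4/7, 13/14, 1]
j=0: u_0=7/100 ∈ [0, 5/14) → index 0
j=1: u_1=27/100 ∈ [0, 5/14) → index 0
j=2: u_2=47/100 ∈ [5/14, 4/7) → index 2
j=3: u_3=67/100 ∈ [4/7, 13/14) → index 3
j=4: u_4=87/100 ∈ [4/7, 13/14) → index 3

0 0 2 3 3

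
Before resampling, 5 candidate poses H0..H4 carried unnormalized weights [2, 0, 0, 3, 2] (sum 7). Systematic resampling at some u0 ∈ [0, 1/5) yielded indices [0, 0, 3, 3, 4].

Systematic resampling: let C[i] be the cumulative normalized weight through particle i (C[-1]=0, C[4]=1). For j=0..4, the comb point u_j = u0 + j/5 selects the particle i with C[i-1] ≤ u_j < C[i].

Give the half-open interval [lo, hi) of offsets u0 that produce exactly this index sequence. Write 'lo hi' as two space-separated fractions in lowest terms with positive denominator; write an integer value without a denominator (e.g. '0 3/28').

C = [2/7, 2/7, 2/7, 5/7, 1]
j=0 picked index 0: u0 ∈ [0, 2/7)
j=1 picked index 0: u0 ∈ [-1/5, 3/35)
j=2 picked index 3: u0 ∈ [-4/35, 11/35)
j=3 picked index 3: u0 ∈ [-11/35, 4/35)
j=4 picked index 4: u0 ∈ [-3/35, 1/5)
intersection: [0, 3/35)

0 3/35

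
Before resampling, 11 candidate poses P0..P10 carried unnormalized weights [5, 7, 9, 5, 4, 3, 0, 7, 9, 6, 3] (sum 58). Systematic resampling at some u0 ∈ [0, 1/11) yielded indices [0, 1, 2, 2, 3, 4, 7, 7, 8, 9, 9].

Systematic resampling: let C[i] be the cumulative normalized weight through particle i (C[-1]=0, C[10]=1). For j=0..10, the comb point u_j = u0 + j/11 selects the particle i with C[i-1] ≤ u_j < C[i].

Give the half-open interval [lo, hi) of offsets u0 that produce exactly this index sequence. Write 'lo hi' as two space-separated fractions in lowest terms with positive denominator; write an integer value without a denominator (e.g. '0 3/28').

17/638 25/638

C = [5/58, 6/29, 21/58, 13/29, 15/29, 33/58, 33/58, 20/29, 49/58, 55/58, 1]
j=0 picked index 0: u0 ∈ [0, 5/58)
j=1 picked index 1: u0 ∈ [-3/638, 37/319)
j=2 picked index 2: u0 ∈ [8/319, 115/638)
j=3 picked index 2: u0 ∈ [-21/319, 57/638)
j=4 picked index 3: u0 ∈ [-1/638, 27/319)
j=5 picked index 4: u0 ∈ [-2/319, 20/319)
j=6 picked index 7: u0 ∈ [15/638, 46/319)
j=7 picked index 7: u0 ∈ [-43/638, 17/319)
j=8 picked index 8: u0 ∈ [-12/319, 75/638)
j=9 picked index 9: u0 ∈ [17/638, 83/638)
j=10 picked index 9: u0 ∈ [-41/638, 25/638)
intersection: [17/638, 25/638)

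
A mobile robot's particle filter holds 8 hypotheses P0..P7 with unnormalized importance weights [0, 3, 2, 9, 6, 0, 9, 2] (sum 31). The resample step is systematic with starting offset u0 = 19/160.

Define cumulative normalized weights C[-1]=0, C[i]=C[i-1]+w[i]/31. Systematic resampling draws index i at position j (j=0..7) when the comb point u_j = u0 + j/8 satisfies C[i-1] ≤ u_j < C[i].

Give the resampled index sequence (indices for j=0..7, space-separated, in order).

C = [0, 3/31, 5/31, 14/31, 20/31, 20/31, 29/31, 1]
j=0: u_0=19/160 ∈ [3/31, 5/31) → index 2
j=1: u_1=39/160 ∈ [5/31, 14/31) → index 3
j=2: u_2=59/160 ∈ [5/31, 14/31) → index 3
j=3: u_3=79/160 ∈ [14/31, 20/31) → index 4
j=4: u_4=99/160 ∈ [14/31, 20/31) → index 4
j=5: u_5=119/160 ∈ [20/31, 29/31) → index 6
j=6: u_6=139/160 ∈ [20/31, 29/31) → index 6
j=7: u_7=159/160 ∈ [29/31, 1) → index 7

2 3 3 4 4 6 6 7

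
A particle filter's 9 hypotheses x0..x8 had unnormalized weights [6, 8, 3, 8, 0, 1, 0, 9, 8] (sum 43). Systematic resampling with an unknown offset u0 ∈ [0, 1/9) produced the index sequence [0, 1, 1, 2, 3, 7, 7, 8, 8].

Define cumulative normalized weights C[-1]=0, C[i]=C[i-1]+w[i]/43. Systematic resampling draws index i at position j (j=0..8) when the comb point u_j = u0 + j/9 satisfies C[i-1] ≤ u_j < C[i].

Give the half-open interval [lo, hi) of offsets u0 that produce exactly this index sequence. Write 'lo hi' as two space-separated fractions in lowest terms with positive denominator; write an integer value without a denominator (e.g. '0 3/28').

19/387 8/129

C = [6/43, 14/43, 17/43, 25/43, 25/43, 26/43, 26/43, 35/43, 1]
j=0 picked index 0: u0 ∈ [0, 6/43)
j=1 picked index 1: u0 ∈ [11/387, 83/387)
j=2 picked index 1: u0 ∈ [-32/387, 40/387)
j=3 picked index 2: u0 ∈ [-1/129, 8/129)
j=4 picked index 3: u0 ∈ [-19/387, 53/387)
j=5 picked index 7: u0 ∈ [19/387, 100/387)
j=6 picked index 7: u0 ∈ [-8/129, 19/129)
j=7 picked index 8: u0 ∈ [14/387, 2/9)
j=8 picked index 8: u0 ∈ [-29/387, 1/9)
intersection: [19/387, 8/129)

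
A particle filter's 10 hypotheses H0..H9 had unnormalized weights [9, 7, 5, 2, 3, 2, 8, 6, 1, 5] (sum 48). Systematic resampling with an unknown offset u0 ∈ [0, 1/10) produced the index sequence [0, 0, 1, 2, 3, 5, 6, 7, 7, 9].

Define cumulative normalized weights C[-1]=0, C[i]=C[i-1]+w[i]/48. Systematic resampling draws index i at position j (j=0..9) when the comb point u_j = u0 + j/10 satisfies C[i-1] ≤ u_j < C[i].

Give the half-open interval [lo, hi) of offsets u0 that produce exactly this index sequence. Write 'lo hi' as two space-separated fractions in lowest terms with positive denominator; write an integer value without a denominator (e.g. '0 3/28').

C = [3/16, 1/3, 7/16, 23/48, 13/24, 7/12, 3/4, 7/8, 43/48, 1]
j=0 picked index 0: u0 ∈ [0, 3/16)
j=1 picked index 0: u0 ∈ [-1/10, 7/80)
j=2 picked index 1: u0 ∈ [-1/80, 2/15)
j=3 picked index 2: u0 ∈ [1/30, 11/80)
j=4 picked index 3: u0 ∈ [3/80, 19/240)
j=5 picked index 5: u0 ∈ [1/24, 1/12)
j=6 picked index 6: u0 ∈ [-1/60, 3/20)
j=7 picked index 7: u0 ∈ [1/20, 7/40)
j=8 picked index 7: u0 ∈ [-1/20, 3/40)
j=9 picked index 9: u0 ∈ [-1/240, 1/10)
intersection: [1/20, 3/40)

1/20 3/40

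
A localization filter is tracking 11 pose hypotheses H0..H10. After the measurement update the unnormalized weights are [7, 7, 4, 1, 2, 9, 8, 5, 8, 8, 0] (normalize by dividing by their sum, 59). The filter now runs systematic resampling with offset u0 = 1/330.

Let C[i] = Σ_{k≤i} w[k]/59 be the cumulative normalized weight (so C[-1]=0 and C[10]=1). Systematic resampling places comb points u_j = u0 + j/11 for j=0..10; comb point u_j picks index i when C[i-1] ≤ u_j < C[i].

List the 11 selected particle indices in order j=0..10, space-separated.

0 0 1 2 5 5 6 6 8 8 9

C = [7/59, 14/59, 18/59, 19/59, 21/59, 30/59, 38/59, 43/59, 51/59, 1, 1]
j=0: u_0=1/330 ∈ [0, 7/59) → index 0
j=1: u_1=31/330 ∈ [0, 7/59) → index 0
j=2: u_2=61/330 ∈ [7/59, 14/59) → index 1
j=3: u_3=91/330 ∈ [14/59, 18/59) → index 2
j=4: u_4=11/30 ∈ [21/59, 30/59) → index 5
j=5: u_5=151/330 ∈ [21/59, 30/59) → index 5
j=6: u_6=181/330 ∈ [30/59, 38/59) → index 6
j=7: u_7=211/330 ∈ [30/59, 38/59) → index 6
j=8: u_8=241/330 ∈ [43/59, 51/59) → index 8
j=9: u_9=271/330 ∈ [43/59, 51/59) → index 8
j=10: u_10=301/330 ∈ [51/59, 1) → index 9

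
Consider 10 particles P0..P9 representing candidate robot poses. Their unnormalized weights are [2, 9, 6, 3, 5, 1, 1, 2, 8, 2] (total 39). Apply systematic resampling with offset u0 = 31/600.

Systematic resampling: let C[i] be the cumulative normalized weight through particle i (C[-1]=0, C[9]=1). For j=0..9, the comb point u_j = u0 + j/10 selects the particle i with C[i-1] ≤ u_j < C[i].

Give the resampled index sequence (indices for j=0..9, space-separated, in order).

C = [2/39, 11/39, 17/39, 20/39, 25/39, 2/3, 9/13, 29/39, 37/39, 1]
j=0: u_0=31/600 ∈ [2/39, 11/39) → index 1
j=1: u_1=91/600 ∈ [2/39, 11/39) → index 1
j=2: u_2=151/600 ∈ [2/39, 11/39) → index 1
j=3: u_3=211/600 ∈ [11/39, 17/39) → index 2
j=4: u_4=271/600 ∈ [17/39, 20/39) → index 3
j=5: u_5=331/600 ∈ [20/39, 25/39) → index 4
j=6: u_6=391/600 ∈ [25/39, 2/3) → index 5
j=7: u_7=451/600 ∈ [29/39, 37/39) → index 8
j=8: u_8=511/600 ∈ [29/39, 37/39) → index 8
j=9: u_9=571/600 ∈ [37/39, 1) → index 9

1 1 1 2 3 4 5 8 8 9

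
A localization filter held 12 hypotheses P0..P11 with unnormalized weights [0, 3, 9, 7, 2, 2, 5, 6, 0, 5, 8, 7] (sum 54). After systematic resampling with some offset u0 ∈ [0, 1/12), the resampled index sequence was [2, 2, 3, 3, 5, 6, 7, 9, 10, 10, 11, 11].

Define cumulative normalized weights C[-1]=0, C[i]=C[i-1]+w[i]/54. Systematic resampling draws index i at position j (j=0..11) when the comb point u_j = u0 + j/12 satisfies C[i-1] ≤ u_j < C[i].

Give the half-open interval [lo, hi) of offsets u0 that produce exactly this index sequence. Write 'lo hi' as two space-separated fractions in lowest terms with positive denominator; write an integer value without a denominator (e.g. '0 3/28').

1/18 1/12

C = [0, 1/18, 2/9, 19/54, 7/18, 23/54, 14/27, 17/27, 17/27, 13/18, 47/54, 1]
j=0 picked index 2: u0 ∈ [1/18, 2/9)
j=1 picked index 2: u0 ∈ [-1/36, 5/36)
j=2 picked index 3: u0 ∈ [1/18, 5/27)
j=3 picked index 3: u0 ∈ [-1/36, 11/108)
j=4 picked index 5: u0 ∈ [1/18, 5/54)
j=5 picked index 6: u0 ∈ [1/108, 11/108)
j=6 picked index 7: u0 ∈ [1/54, 7/54)
j=7 picked index 9: u0 ∈ [5/108, 5/36)
j=8 picked index 10: u0 ∈ [1/18, 11/54)
j=9 picked index 10: u0 ∈ [-1/36, 13/108)
j=10 picked index 11: u0 ∈ [1/27, 1/6)
j=11 picked index 11: u0 ∈ [-5/108, 1/12)
intersection: [1/18, 1/12)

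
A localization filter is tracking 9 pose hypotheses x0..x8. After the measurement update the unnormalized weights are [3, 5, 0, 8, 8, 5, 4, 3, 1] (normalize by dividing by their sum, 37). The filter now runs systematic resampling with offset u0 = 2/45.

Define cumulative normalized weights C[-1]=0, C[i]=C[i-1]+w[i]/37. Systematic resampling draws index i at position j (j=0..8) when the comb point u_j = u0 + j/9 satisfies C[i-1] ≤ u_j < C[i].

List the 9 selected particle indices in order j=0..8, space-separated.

0 1 3 3 4 4 5 6 7

C = [3/37, 8/37, 8/37, 16/37, 24/37, 29/37, 33/37, 36/37, 1]
j=0: u_0=2/45 ∈ [0, 3/37) → index 0
j=1: u_1=7/45 ∈ [3/37, 8/37) → index 1
j=2: u_2=4/15 ∈ [8/37, 16/37) → index 3
j=3: u_3=17/45 ∈ [8/37, 16/37) → index 3
j=4: u_4=22/45 ∈ [16/37, 24/37) → index 4
j=5: u_5=3/5 ∈ [16/37, 24/37) → index 4
j=6: u_6=32/45 ∈ [24/37, 29/37) → index 5
j=7: u_7=37/45 ∈ [29/37, 33/37) → index 6
j=8: u_8=14/15 ∈ [33/37, 36/37) → index 7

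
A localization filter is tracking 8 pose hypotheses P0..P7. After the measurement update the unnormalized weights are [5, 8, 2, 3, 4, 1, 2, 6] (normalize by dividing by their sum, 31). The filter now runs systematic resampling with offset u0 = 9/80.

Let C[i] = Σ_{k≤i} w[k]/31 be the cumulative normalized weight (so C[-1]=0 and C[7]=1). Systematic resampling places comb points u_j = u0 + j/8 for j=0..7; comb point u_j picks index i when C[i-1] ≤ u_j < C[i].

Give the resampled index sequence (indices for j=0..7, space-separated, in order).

C = [5/31, 13/31, 15/31, 18/31, 22/31, 23/31, 25/31, 1]
j=0: u_0=9/80 ∈ [0, 5/31) → index 0
j=1: u_1=19/80 ∈ [5/31, 13/31) → index 1
j=2: u_2=29/80 ∈ [5/31, 13/31) → index 1
j=3: u_3=39/80 ∈ [15/31, 18/31) → index 3
j=4: u_4=49/80 ∈ [18/31, 22/31) → index 4
j=5: u_5=59/80 ∈ [22/31, 23/31) → index 5
j=6: u_6=69/80 ∈ [25/31, 1) → index 7
j=7: u_7=79/80 ∈ [25/31, 1) → index 7

0 1 1 3 4 5 7 7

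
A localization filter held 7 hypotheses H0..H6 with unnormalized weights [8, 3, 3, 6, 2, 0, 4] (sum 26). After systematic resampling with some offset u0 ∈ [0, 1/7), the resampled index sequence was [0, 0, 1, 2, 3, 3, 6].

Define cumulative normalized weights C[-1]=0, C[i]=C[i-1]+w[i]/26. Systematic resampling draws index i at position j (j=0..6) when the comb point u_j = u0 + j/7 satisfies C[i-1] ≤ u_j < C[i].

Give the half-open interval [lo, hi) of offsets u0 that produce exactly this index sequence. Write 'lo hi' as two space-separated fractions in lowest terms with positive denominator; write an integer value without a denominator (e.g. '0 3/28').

C = [4/13, 11/26, 7/13, 10/13, 11/13, 11/13, 1]
j=0 picked index 0: u0 ∈ [0, 4/13)
j=1 picked index 0: u0 ∈ [-1/7, 15/91)
j=2 picked index 1: u0 ∈ [2/91, 25/182)
j=3 picked index 2: u0 ∈ [-1/182, 10/91)
j=4 picked index 3: u0 ∈ [-3/91, 18/91)
j=5 picked index 3: u0 ∈ [-16/91, 5/91)
j=6 picked index 6: u0 ∈ [-1/91, 1/7)
intersection: [2/91, 5/91)

2/91 5/91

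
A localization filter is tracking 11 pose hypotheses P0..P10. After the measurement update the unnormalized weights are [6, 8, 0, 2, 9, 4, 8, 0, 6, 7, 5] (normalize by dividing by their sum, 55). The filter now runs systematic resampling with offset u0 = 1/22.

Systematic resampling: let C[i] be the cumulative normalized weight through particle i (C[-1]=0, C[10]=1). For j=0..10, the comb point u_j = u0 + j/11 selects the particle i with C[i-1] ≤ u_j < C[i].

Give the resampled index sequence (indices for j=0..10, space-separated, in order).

0 1 1 4 4 5 6 8 8 9 10

C = [6/55, 14/55, 14/55, 16/55, 5/11, 29/55, 37/55, 37/55, 43/55, 10/11, 1]
j=0: u_0=1/22 ∈ [0, 6/55) → index 0
j=1: u_1=3/22 ∈ [6/55, 14/55) → index 1
j=2: u_2=5/22 ∈ [6/55, 14/55) → index 1
j=3: u_3=7/22 ∈ [16/55, 5/11) → index 4
j=4: u_4=9/22 ∈ [16/55, 5/11) → index 4
j=5: u_5=1/2 ∈ [5/11, 29/55) → index 5
j=6: u_6=13/22 ∈ [29/55, 37/55) → index 6
j=7: u_7=15/22 ∈ [37/55, 43/55) → index 8
j=8: u_8=17/22 ∈ [37/55, 43/55) → index 8
j=9: u_9=19/22 ∈ [43/55, 10/11) → index 9
j=10: u_10=21/22 ∈ [10/11, 1) → index 10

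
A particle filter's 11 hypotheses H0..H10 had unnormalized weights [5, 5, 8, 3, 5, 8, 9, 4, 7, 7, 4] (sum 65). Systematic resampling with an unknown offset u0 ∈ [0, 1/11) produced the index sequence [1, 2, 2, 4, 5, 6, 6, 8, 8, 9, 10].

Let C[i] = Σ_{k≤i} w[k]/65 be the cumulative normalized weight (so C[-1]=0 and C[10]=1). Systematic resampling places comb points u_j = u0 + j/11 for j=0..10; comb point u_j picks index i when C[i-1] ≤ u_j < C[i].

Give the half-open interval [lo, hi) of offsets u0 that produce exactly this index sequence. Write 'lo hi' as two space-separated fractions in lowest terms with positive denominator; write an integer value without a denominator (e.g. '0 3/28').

C = [1/13, 2/13, 18/65, 21/65, 2/5, 34/65, 43/65, 47/65, 54/65, 61/65, 1]
j=0 picked index 1: u0 ∈ [1/13, 2/13)
j=1 picked index 2: u0 ∈ [9/143, 133/715)
j=2 picked index 2: u0 ∈ [-4/143, 68/715)
j=3 picked index 4: u0 ∈ [36/715, 7/55)
j=4 picked index 5: u0 ∈ [2/55, 114/715)
j=5 picked index 6: u0 ∈ [49/715, 148/715)
j=6 picked index 6: u0 ∈ [-16/715, 83/715)
j=7 picked index 8: u0 ∈ [62/715, 139/715)
j=8 picked index 8: u0 ∈ [-3/715, 74/715)
j=9 picked index 9: u0 ∈ [9/715, 86/715)
j=10 picked index 10: u0 ∈ [21/715, 1/11)
intersection: [62/715, 1/11)

62/715 1/11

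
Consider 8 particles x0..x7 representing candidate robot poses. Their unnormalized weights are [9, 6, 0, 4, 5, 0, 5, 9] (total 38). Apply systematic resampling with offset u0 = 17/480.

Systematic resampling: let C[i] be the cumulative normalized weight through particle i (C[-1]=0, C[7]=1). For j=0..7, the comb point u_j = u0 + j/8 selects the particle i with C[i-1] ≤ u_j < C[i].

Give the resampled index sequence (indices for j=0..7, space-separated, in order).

0 0 1 3 4 6 7 7

C = [9/38, 15/38, 15/38, 1/2, 12/19, 12/19, 29/38, 1]
j=0: u_0=17/480 ∈ [0, 9/38) → index 0
j=1: u_1=77/480 ∈ [0, 9/38) → index 0
j=2: u_2=137/480 ∈ [9/38, 15/38) → index 1
j=3: u_3=197/480 ∈ [15/38, 1/2) → index 3
j=4: u_4=257/480 ∈ [1/2, 12/19) → index 4
j=5: u_5=317/480 ∈ [12/19, 29/38) → index 6
j=6: u_6=377/480 ∈ [29/38, 1) → index 7
j=7: u_7=437/480 ∈ [29/38, 1) → index 7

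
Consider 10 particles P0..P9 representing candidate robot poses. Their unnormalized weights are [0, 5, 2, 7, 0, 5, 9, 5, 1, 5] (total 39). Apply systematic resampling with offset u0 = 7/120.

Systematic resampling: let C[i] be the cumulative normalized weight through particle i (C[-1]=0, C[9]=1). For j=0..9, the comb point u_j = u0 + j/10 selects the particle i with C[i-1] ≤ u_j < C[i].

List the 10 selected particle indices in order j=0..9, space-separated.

C = [0, 5/39, 7/39, 14/39, 14/39, 19/39, 28/39, 11/13, 34/39, 1]
j=0: u_0=7/120 ∈ [0, 5/39) → index 1
j=1: u_1=19/120 ∈ [5/39, 7/39) → index 2
j=2: u_2=31/120 ∈ [7/39, 14/39) → index 3
j=3: u_3=43/120 ∈ [7/39, 14/39) → index 3
j=4: u_4=11/24 ∈ [14/39, 19/39) → index 5
j=5: u_5=67/120 ∈ [19/39, 28/39) → index 6
j=6: u_6=79/120 ∈ [19/39, 28/39) → index 6
j=7: u_7=91/120 ∈ [28/39, 11/13) → index 7
j=8: u_8=103/120 ∈ [11/13, 34/39) → index 8
j=9: u_9=23/24 ∈ [34/39, 1) → index 9

1 2 3 3 5 6 6 7 8 9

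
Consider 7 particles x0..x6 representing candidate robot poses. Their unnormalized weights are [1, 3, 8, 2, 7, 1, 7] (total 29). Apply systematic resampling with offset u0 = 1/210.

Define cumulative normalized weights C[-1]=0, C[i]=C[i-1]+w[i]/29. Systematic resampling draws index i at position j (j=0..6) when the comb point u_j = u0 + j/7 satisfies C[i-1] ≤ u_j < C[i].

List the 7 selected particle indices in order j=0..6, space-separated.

0 2 2 3 4 4 6

C = [1/29, 4/29, 12/29, 14/29, 21/29, 22/29, 1]
j=0: u_0=1/210 ∈ [0, 1/29) → index 0
j=1: u_1=31/210 ∈ [4/29, 12/29) → index 2
j=2: u_2=61/210 ∈ [4/29, 12/29) → index 2
j=3: u_3=13/30 ∈ [12/29, 14/29) → index 3
j=4: u_4=121/210 ∈ [14/29, 21/29) → index 4
j=5: u_5=151/210 ∈ [14/29, 21/29) → index 4
j=6: u_6=181/210 ∈ [22/29, 1) → index 6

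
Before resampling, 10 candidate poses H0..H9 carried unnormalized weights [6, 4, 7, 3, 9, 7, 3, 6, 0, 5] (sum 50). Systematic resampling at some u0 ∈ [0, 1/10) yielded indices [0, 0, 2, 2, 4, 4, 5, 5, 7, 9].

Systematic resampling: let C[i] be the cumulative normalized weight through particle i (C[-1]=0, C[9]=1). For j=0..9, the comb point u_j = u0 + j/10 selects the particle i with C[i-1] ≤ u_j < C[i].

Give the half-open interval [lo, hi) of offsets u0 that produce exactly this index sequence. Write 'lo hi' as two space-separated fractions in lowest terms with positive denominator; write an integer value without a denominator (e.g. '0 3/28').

C = [3/25, 1/5, 17/50, 2/5, 29/50, 18/25, 39/50, 9/10, 9/10, 1]
j=0 picked index 0: u0 ∈ [0, 3/25)
j=1 picked index 0: u0 ∈ [-1/10, 1/50)
j=2 picked index 2: u0 ∈ [0, 7/50)
j=3 picked index 2: u0 ∈ [-1/10, 1/25)
j=4 picked index 4: u0 ∈ [0, 9/50)
j=5 picked index 4: u0 ∈ [-1/10, 2/25)
j=6 picked index 5: u0 ∈ [-1/50, 3/25)
j=7 picked index 5: u0 ∈ [-3/25, 1/50)
j=8 picked index 7: u0 ∈ [-1/50, 1/10)
j=9 picked index 9: u0 ∈ [0, 1/10)
intersection: [0, 1/50)

0 1/50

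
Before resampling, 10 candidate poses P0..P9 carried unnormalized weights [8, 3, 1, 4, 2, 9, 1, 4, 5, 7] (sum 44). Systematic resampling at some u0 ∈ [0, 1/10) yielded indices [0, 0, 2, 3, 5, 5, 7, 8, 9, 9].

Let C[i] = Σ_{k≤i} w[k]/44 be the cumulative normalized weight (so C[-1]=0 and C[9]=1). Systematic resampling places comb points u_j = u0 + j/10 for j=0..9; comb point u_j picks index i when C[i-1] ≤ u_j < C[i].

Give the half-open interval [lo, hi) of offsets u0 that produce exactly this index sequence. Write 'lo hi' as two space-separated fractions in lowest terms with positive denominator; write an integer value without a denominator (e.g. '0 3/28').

1/20 7/110

C = [2/11, 1/4, 3/11, 4/11, 9/22, 27/44, 7/11, 8/11, 37/44, 1]
j=0 picked index 0: u0 ∈ [0, 2/11)
j=1 picked index 0: u0 ∈ [-1/10, 9/110)
j=2 picked index 2: u0 ∈ [1/20, 4/55)
j=3 picked index 3: u0 ∈ [-3/110, 7/110)
j=4 picked index 5: u0 ∈ [1/110, 47/220)
j=5 picked index 5: u0 ∈ [-1/11, 5/44)
j=6 picked index 7: u0 ∈ [2/55, 7/55)
j=7 picked index 8: u0 ∈ [3/110, 31/220)
j=8 picked index 9: u0 ∈ [9/220, 1/5)
j=9 picked index 9: u0 ∈ [-13/220, 1/10)
intersection: [1/20, 7/110)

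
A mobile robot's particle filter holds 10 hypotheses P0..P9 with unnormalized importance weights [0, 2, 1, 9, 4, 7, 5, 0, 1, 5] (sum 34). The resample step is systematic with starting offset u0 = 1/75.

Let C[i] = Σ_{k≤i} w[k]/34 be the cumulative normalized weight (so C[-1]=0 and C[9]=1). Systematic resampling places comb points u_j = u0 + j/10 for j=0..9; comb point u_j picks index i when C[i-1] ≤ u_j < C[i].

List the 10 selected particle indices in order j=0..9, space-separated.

C = [0, 1/17, 3/34, 6/17, 8/17, 23/34, 14/17, 14/17, 29/34, 1]
j=0: u_0=1/75 ∈ [0, 1/17) → index 1
j=1: u_1=17/150 ∈ [3/34, 6/17) → index 3
j=2: u_2=16/75 ∈ [3/34, 6/17) → index 3
j=3: u_3=47/150 ∈ [3/34, 6/17) → index 3
j=4: u_4=31/75 ∈ [6/17, 8/17) → index 4
j=5: u_5=77/150 ∈ [8/17, 23/34) → index 5
j=6: u_6=46/75 ∈ [8/17, 23/34) → index 5
j=7: u_7=107/150 ∈ [23/34, 14/17) → index 6
j=8: u_8=61/75 ∈ [23/34, 14/17) → index 6
j=9: u_9=137/150 ∈ [29/34, 1) → index 9

1 3 3 3 4 5 5 6 6 9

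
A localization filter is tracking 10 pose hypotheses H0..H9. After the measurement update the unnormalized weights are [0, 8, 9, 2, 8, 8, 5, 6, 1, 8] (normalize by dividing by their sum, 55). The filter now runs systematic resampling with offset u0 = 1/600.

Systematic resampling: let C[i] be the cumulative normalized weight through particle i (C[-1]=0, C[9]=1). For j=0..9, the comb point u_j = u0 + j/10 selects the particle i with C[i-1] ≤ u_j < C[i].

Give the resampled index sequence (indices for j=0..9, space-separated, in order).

C = [0, 8/55, 17/55, 19/55, 27/55, 7/11, 8/11, 46/55, 47/55, 1]
j=0: u_0=1/600 ∈ [0, 8/55) → index 1
j=1: u_1=61/600 ∈ [0, 8/55) → index 1
j=2: u_2=121/600 ∈ [8/55, 17/55) → index 2
j=3: u_3=181/600 ∈ [8/55, 17/55) → index 2
j=4: u_4=241/600 ∈ [19/55, 27/55) → index 4
j=5: u_5=301/600 ∈ [27/55, 7/11) → index 5
j=6: u_6=361/600 ∈ [27/55, 7/11) → index 5
j=7: u_7=421/600 ∈ [7/11, 8/11) → index 6
j=8: u_8=481/600 ∈ [8/11, 46/55) → index 7
j=9: u_9=541/600 ∈ [47/55, 1) → index 9

1 1 2 2 4 5 5 6 7 9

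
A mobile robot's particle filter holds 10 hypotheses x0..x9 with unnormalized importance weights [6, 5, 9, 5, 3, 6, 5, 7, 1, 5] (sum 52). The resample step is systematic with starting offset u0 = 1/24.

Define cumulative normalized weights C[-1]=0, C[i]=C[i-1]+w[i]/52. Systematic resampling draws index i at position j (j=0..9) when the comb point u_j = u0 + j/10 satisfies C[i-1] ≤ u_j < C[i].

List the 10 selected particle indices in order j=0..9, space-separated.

C = [3/26, 11/52, 5/13, 25/52, 7/13, 17/26, 3/4, 23/26, 47/52, 1]
j=0: u_0=1/24 ∈ [0, 3/26) → index 0
j=1: u_1=17/120 ∈ [3/26, 11/52) → index 1
j=2: u_2=29/120 ∈ [11/52, 5/13) → index 2
j=3: u_3=41/120 ∈ [11/52, 5/13) → index 2
j=4: u_4=53/120 ∈ [5/13, 25/52) → index 3
j=5: u_5=13/24 ∈ [7/13, 17/26) → index 5
j=6: u_6=77/120 ∈ [7/13, 17/26) → index 5
j=7: u_7=89/120 ∈ [17/26, 3/4) → index 6
j=8: u_8=101/120 ∈ [3/4, 23/26) → index 7
j=9: u_9=113/120 ∈ [47/52, 1) → index 9

0 1 2 2 3 5 5 6 7 9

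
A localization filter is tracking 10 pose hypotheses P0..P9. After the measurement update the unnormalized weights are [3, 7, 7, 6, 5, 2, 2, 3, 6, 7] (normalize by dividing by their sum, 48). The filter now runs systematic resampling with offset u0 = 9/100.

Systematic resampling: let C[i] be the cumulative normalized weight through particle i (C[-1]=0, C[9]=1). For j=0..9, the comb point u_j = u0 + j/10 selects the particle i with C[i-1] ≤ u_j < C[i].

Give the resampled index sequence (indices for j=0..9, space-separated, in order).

C = [1/16, 5/24, 17/48, 23/48, 7/12, 5/8, 2/3, 35/48, 41/48, 1]
j=0: u_0=9/100 ∈ [1/16, 5/24) → index 1
j=1: u_1=19/100 ∈ [1/16, 5/24) → index 1
j=2: u_2=29/100 ∈ [5/24, 17/48) → index 2
j=3: u_3=39/100 ∈ [17/48, 23/48) → index 3
j=4: u_4=49/100 ∈ [23/48, 7/12) → index 4
j=5: u_5=59/100 ∈ [7/12, 5/8) → index 5
j=6: u_6=69/100 ∈ [2/3, 35/48) → index 7
j=7: u_7=79/100 ∈ [35/48, 41/48) → index 8
j=8: u_8=89/100 ∈ [41/48, 1) → index 9
j=9: u_9=99/100 ∈ [41/48, 1) → index 9

1 1 2 3 4 5 7 8 9 9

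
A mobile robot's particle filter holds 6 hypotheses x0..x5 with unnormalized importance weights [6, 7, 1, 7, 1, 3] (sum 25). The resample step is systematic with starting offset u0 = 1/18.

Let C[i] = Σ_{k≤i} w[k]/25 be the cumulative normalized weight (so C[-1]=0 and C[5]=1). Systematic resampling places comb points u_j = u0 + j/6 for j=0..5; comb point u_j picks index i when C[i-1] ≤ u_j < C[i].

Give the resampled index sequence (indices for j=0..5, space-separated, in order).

C = [6/25, 13/25, 14/25, 21/25, 22/25, 1]
j=0: u_0=1/18 ∈ [0, 6/25) → index 0
j=1: u_1=2/9 ∈ [0, 6/25) → index 0
j=2: u_2=7/18 ∈ [6/25, 13/25) → index 1
j=3: u_3=5/9 ∈ [13/25, 14/25) → index 2
j=4: u_4=13/18 ∈ [14/25, 21/25) → index 3
j=5: u_5=8/9 ∈ [22/25, 1) → index 5

0 0 1 2 3 5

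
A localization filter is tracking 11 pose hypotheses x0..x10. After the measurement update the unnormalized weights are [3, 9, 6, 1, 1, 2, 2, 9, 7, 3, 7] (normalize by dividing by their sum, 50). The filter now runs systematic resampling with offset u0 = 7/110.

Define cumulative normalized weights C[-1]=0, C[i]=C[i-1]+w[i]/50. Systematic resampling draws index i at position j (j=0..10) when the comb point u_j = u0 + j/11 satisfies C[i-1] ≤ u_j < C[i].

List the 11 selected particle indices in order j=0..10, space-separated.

C = [3/50, 6/25, 9/25, 19/50, 2/5, 11/25, 12/25, 33/50, 4/5, 43/50, 1]
j=0: u_0=7/110 ∈ [3/50, 6/25) → index 1
j=1: u_1=17/110 ∈ [3/50, 6/25) → index 1
j=2: u_2=27/110 ∈ [6/25, 9/25) → index 2
j=3: u_3=37/110 ∈ [6/25, 9/25) → index 2
j=4: u_4=47/110 ∈ [2/5, 11/25) → index 5
j=5: u_5=57/110 ∈ [12/25, 33/50) → index 7
j=6: u_6=67/110 ∈ [12/25, 33/50) → index 7
j=7: u_7=7/10 ∈ [33/50, 4/5) → index 8
j=8: u_8=87/110 ∈ [33/50, 4/5) → index 8
j=9: u_9=97/110 ∈ [43/50, 1) → index 10
j=10: u_10=107/110 ∈ [43/50, 1) → index 10

1 1 2 2 5 7 7 8 8 10 10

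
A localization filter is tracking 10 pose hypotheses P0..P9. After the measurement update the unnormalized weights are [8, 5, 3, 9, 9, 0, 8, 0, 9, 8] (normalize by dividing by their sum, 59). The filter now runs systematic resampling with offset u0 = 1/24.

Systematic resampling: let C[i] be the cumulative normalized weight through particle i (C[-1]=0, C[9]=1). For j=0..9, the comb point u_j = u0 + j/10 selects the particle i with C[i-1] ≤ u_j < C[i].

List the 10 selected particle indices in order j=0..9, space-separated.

0 1 2 3 4 4 6 8 8 9

C = [8/59, 13/59, 16/59, 25/59, 34/59, 34/59, 42/59, 42/59, 51/59, 1]
j=0: u_0=1/24 ∈ [0, 8/59) → index 0
j=1: u_1=17/120 ∈ [8/59, 13/59) → index 1
j=2: u_2=29/120 ∈ [13/59, 16/59) → index 2
j=3: u_3=41/120 ∈ [16/59, 25/59) → index 3
j=4: u_4=53/120 ∈ [25/59, 34/59) → index 4
j=5: u_5=13/24 ∈ [25/59, 34/59) → index 4
j=6: u_6=77/120 ∈ [34/59, 42/59) → index 6
j=7: u_7=89/120 ∈ [42/59, 51/59) → index 8
j=8: u_8=101/120 ∈ [42/59, 51/59) → index 8
j=9: u_9=113/120 ∈ [51/59, 1) → index 9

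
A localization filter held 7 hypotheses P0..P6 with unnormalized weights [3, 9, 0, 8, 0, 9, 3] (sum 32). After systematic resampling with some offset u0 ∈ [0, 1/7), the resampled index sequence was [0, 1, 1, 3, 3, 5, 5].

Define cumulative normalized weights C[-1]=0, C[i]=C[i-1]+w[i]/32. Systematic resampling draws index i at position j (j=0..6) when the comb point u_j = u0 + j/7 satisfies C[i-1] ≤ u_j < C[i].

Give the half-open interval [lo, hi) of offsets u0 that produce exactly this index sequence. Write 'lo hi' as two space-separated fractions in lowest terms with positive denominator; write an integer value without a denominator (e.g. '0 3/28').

0 11/224

C = [3/32, 3/8, 3/8, 5/8, 5/8, 29/32, 1]
j=0 picked index 0: u0 ∈ [0, 3/32)
j=1 picked index 1: u0 ∈ [-11/224, 13/56)
j=2 picked index 1: u0 ∈ [-43/224, 5/56)
j=3 picked index 3: u0 ∈ [-3/56, 11/56)
j=4 picked index 3: u0 ∈ [-11/56, 3/56)
j=5 picked index 5: u0 ∈ [-5/56, 43/224)
j=6 picked index 5: u0 ∈ [-13/56, 11/224)
intersection: [0, 11/224)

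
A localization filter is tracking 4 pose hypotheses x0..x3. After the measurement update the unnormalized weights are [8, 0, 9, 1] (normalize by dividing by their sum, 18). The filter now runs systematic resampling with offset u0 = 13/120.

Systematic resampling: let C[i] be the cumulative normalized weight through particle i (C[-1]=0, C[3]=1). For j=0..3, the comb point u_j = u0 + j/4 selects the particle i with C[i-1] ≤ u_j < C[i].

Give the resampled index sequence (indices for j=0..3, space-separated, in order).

0 0 2 2

C = [4/9, 4/9, 17/18, 1]
j=0: u_0=13/120 ∈ [0, 4/9) → index 0
j=1: u_1=43/120 ∈ [0, 4/9) → index 0
j=2: u_2=73/120 ∈ [4/9, 17/18) → index 2
j=3: u_3=103/120 ∈ [4/9, 17/18) → index 2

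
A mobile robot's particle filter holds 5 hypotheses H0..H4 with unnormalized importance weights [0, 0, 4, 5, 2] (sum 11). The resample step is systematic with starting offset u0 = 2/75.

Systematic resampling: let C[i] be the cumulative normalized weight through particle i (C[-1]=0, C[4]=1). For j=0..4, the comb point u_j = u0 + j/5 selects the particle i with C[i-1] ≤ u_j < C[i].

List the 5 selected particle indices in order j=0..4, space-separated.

C = [0, 0, 4/11, 9/11, 1]
j=0: u_0=2/75 ∈ [0, 4/11) → index 2
j=1: u_1=17/75 ∈ [0, 4/11) → index 2
j=2: u_2=32/75 ∈ [4/11, 9/11) → index 3
j=3: u_3=47/75 ∈ [4/11, 9/11) → index 3
j=4: u_4=62/75 ∈ [9/11, 1) → index 4

2 2 3 3 4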